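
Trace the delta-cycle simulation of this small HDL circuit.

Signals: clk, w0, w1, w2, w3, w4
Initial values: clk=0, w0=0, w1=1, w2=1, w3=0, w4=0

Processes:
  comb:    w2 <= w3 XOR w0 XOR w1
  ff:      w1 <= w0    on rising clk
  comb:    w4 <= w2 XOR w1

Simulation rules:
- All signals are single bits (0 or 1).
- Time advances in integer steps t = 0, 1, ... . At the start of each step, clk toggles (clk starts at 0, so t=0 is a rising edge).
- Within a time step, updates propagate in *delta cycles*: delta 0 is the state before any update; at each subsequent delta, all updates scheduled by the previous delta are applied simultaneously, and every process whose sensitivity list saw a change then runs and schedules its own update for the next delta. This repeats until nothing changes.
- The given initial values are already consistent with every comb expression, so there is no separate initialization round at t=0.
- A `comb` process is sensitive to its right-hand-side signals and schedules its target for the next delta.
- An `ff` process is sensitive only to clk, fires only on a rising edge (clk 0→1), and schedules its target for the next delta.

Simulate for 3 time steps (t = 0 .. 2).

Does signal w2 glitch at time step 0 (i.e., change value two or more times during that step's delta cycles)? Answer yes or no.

no

t=0 Δ0: clk=0 w0=0 w1=1 w4=0 w2=1 w3=0
  Δ1: clk:0→1
  Δ2: w1:1→0
  Δ3: w4:0→1, w2:1→0
  Δ4: w4:1→0
  (4Δ to stable)
t=1 Δ0: clk=1 w0=0 w1=0 w4=0 w2=0 w3=0
  Δ1: clk:1→0
  (1Δ to stable)
t=2 Δ0: clk=0 w0=0 w1=0 w4=0 w2=0 w3=0
  Δ1: clk:0→1
  (1Δ to stable)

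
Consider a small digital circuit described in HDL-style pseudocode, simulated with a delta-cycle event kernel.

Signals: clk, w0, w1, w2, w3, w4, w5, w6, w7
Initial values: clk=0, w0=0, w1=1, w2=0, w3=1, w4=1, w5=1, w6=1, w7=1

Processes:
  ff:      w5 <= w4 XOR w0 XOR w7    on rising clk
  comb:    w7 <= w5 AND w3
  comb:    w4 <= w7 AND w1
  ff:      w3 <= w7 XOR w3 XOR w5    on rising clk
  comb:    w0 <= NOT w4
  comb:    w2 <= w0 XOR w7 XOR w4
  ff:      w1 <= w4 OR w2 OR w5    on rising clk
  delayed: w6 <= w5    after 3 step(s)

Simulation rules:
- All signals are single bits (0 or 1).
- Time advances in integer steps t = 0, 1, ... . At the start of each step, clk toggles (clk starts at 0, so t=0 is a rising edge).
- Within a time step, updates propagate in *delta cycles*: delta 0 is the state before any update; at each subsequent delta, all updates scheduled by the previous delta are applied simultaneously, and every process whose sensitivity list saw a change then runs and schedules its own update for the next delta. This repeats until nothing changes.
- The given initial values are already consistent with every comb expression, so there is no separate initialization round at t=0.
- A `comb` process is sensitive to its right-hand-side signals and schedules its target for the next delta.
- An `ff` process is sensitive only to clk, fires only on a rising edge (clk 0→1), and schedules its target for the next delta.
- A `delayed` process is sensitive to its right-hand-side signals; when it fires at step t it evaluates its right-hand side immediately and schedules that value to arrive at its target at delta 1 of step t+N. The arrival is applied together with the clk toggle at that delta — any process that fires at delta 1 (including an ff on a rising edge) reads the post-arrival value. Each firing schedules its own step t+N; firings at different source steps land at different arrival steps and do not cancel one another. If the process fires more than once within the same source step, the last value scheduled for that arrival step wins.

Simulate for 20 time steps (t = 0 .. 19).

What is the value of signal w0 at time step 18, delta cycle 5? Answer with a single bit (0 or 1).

t=0 Δ0: w3=1 w7=1 w2=0 w4=1 w6=1 w5=1 clk=0 w1=1 w0=0
  Δ1: clk:0→1
  Δ2: w5:1→0
  Δ3: w7:1→0
  Δ4: w2:0→1, w4:1→0
  Δ5: w2:1→0, w0:0→1
  Δ6: w2:0→1
  (6Δ to stable)
t=1 Δ0: w3=1 w7=0 w2=1 w4=0 w6=1 w5=0 clk=1 w1=1 w0=1
  Δ1: clk:1→0
  (1Δ to stable)
t=2 Δ0: w3=1 w7=0 w2=1 w4=0 w6=1 w5=0 clk=0 w1=1 w0=1
  Δ1: clk:0→1
  Δ2: w5:0→1
  Δ3: w7:0→1
  Δ4: w2:1→0, w4:0→1
  Δ5: w2:0→1, w0:1→0
  Δ6: w2:1→0
  (6Δ to stable)
t=3 Δ0: w3=1 w7=1 w2=0 w4=1 w6=1 w5=1 clk=1 w1=1 w0=0
  Δ1: w6:1→0, clk:1→0
  (1Δ to stable)
t=4 Δ0: w3=1 w7=1 w2=0 w4=1 w6=0 w5=1 clk=0 w1=1 w0=0
  Δ1: clk:0→1
  Δ2: w5:1→0
  Δ3: w7:1→0
  Δ4: w2:0→1, w4:1→0
  Δ5: w2:1→0, w0:0→1
  Δ6: w2:0→1
  (6Δ to stable)
t=5 Δ0: w3=1 w7=0 w2=1 w4=0 w6=0 w5=0 clk=1 w1=1 w0=1
  Δ1: w6:0→1, clk:1→0
  (1Δ to stable)
t=6 Δ0: w3=1 w7=0 w2=1 w4=0 w6=1 w5=0 clk=0 w1=1 w0=1
  Δ1: clk:0→1
  Δ2: w5:0→1
  Δ3: w7:0→1
  Δ4: w2:1→0, w4:0→1
  Δ5: w2:0→1, w0:1→0
  Δ6: w2:1→0
  (6Δ to stable)
t=7 Δ0: w3=1 w7=1 w2=0 w4=1 w6=1 w5=1 clk=1 w1=1 w0=0
  Δ1: w6:1→0, clk:1→0
  (1Δ to stable)
t=8 Δ0: w3=1 w7=1 w2=0 w4=1 w6=0 w5=1 clk=0 w1=1 w0=0
  Δ1: clk:0→1
  Δ2: w5:1→0
  Δ3: w7:1→0
  Δ4: w2:0→1, w4:1→0
  Δ5: w2:1→0, w0:0→1
  Δ6: w2:0→1
  (6Δ to stable)
t=9 Δ0: w3=1 w7=0 w2=1 w4=0 w6=0 w5=0 clk=1 w1=1 w0=1
  Δ1: w6:0→1, clk:1→0
  (1Δ to stable)
t=10 Δ0: w3=1 w7=0 w2=1 w4=0 w6=1 w5=0 clk=0 w1=1 w0=1
  Δ1: clk:0→1
  Δ2: w5:0→1
  Δ3: w7:0→1
  Δ4: w2:1→0, w4:0→1
  Δ5: w2:0→1, w0:1→0
  Δ6: w2:1→0
  (6Δ to stable)
t=11 Δ0: w3=1 w7=1 w2=0 w4=1 w6=1 w5=1 clk=1 w1=1 w0=0
  Δ1: w6:1→0, clk:1→0
  (1Δ to stable)
t=12 Δ0: w3=1 w7=1 w2=0 w4=1 w6=0 w5=1 clk=0 w1=1 w0=0
  Δ1: clk:0→1
  Δ2: w5:1→0
  Δ3: w7:1→0
  Δ4: w2:0→1, w4:1→0
  Δ5: w2:1→0, w0:0→1
  Δ6: w2:0→1
  (6Δ to stable)
t=13 Δ0: w3=1 w7=0 w2=1 w4=0 w6=0 w5=0 clk=1 w1=1 w0=1
  Δ1: w6:0→1, clk:1→0
  (1Δ to stable)
t=14 Δ0: w3=1 w7=0 w2=1 w4=0 w6=1 w5=0 clk=0 w1=1 w0=1
  Δ1: clk:0→1
  Δ2: w5:0→1
  Δ3: w7:0→1
  Δ4: w2:1→0, w4:0→1
  Δ5: w2:0→1, w0:1→0
  Δ6: w2:1→0
  (6Δ to stable)
t=15 Δ0: w3=1 w7=1 w2=0 w4=1 w6=1 w5=1 clk=1 w1=1 w0=0
  Δ1: w6:1→0, clk:1→0
  (1Δ to stable)
t=16 Δ0: w3=1 w7=1 w2=0 w4=1 w6=0 w5=1 clk=0 w1=1 w0=0
  Δ1: clk:0→1
  Δ2: w5:1→0
  Δ3: w7:1→0
  Δ4: w2:0→1, w4:1→0
  Δ5: w2:1→0, w0:0→1
  Δ6: w2:0→1
  (6Δ to stable)
t=17 Δ0: w3=1 w7=0 w2=1 w4=0 w6=0 w5=0 clk=1 w1=1 w0=1
  Δ1: w6:0→1, clk:1→0
  (1Δ to stable)
t=18 Δ0: w3=1 w7=0 w2=1 w4=0 w6=1 w5=0 clk=0 w1=1 w0=1
  Δ1: clk:0→1
  Δ2: w5:0→1
  Δ3: w7:0→1
  Δ4: w2:1→0, w4:0→1
  Δ5: w2:0→1, w0:1→0
  Δ6: w2:1→0
  (6Δ to stable)
t=19 Δ0: w3=1 w7=1 w2=0 w4=1 w6=1 w5=1 clk=1 w1=1 w0=0
  Δ1: w6:1→0, clk:1→0
  (1Δ to stable)

0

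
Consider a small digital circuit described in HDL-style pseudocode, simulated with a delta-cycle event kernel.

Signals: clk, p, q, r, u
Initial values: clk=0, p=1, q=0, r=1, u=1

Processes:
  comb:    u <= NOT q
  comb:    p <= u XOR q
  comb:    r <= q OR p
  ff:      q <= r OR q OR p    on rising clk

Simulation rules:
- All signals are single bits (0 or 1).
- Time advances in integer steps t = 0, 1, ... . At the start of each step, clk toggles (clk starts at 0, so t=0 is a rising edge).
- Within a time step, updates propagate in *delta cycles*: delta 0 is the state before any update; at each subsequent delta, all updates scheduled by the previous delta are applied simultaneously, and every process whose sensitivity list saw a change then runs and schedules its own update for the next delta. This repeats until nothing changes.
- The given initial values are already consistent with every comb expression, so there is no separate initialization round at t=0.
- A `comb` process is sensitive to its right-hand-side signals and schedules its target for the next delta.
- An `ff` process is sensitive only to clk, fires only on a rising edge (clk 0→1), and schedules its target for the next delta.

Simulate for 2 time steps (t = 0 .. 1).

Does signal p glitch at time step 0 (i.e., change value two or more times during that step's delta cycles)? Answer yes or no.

yes

t0.Δ0 u=1 q=0 r=1 clk=0 p=1
t0.Δ1 u=1 q=0 r=1 clk=1 p=1
t0.Δ2 u=1 q=1 r=1 clk=1 p=1
t0.Δ3 u=0 q=1 r=1 clk=1 p=0
t0.Δ4 u=0 q=1 r=1 clk=1 p=1
t1.Δ0 u=0 q=1 r=1 clk=1 p=1
t1.Δ1 u=0 q=1 r=1 clk=0 p=1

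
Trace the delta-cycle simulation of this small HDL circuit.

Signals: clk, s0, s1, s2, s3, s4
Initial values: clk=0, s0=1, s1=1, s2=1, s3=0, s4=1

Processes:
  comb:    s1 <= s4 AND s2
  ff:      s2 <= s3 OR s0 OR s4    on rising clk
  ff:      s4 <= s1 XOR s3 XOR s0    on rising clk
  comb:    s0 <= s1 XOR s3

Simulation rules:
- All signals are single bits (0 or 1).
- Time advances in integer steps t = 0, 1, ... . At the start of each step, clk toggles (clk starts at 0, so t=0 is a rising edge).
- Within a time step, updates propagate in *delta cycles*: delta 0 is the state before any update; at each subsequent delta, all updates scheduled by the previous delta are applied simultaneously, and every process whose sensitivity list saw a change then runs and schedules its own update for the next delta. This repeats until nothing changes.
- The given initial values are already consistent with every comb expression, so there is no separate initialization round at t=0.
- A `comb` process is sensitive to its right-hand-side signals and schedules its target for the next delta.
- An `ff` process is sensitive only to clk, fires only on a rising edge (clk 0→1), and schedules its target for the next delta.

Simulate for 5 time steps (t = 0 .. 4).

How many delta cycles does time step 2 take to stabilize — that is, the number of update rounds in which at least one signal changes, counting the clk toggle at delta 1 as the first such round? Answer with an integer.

2

t0.Δ0 clk=0 s2=1 s1=1 s4=1 s0=1 s3=0
t0.Δ1 clk=1 s2=1 s1=1 s4=1 s0=1 s3=0
t0.Δ2 clk=1 s2=1 s1=1 s4=0 s0=1 s3=0
t0.Δ3 clk=1 s2=1 s1=0 s4=0 s0=1 s3=0
t0.Δ4 clk=1 s2=1 s1=0 s4=0 s0=0 s3=0
t1.Δ0 clk=1 s2=1 s1=0 s4=0 s0=0 s3=0
t1.Δ1 clk=0 s2=1 s1=0 s4=0 s0=0 s3=0
t2.Δ0 clk=0 s2=1 s1=0 s4=0 s0=0 s3=0
t2.Δ1 clk=1 s2=1 s1=0 s4=0 s0=0 s3=0
t2.Δ2 clk=1 s2=0 s1=0 s4=0 s0=0 s3=0
t3.Δ0 clk=1 s2=0 s1=0 s4=0 s0=0 s3=0
t3.Δ1 clk=0 s2=0 s1=0 s4=0 s0=0 s3=0
t4.Δ0 clk=0 s2=0 s1=0 s4=0 s0=0 s3=0
t4.Δ1 clk=1 s2=0 s1=0 s4=0 s0=0 s3=0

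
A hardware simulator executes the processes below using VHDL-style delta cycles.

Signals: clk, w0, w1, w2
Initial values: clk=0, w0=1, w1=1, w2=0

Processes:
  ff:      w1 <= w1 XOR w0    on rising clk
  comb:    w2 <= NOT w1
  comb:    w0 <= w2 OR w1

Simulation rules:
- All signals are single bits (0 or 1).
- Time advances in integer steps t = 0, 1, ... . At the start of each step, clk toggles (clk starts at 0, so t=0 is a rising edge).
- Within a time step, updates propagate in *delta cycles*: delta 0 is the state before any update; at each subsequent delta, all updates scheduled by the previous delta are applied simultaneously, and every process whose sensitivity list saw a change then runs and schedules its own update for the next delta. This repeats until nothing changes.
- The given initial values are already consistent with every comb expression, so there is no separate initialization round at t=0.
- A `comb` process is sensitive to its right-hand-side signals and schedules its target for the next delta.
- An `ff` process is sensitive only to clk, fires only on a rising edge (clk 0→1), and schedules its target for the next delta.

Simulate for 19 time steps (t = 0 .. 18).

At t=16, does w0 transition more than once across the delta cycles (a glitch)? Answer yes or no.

yes

t0.Δ0 clk=0 w1=1 w2=0 w0=1
t0.Δ1 clk=1 w1=1 w2=0 w0=1
t0.Δ2 clk=1 w1=0 w2=0 w0=1
t0.Δ3 clk=1 w1=0 w2=1 w0=0
t0.Δ4 clk=1 w1=0 w2=1 w0=1
t1.Δ0 clk=1 w1=0 w2=1 w0=1
t1.Δ1 clk=0 w1=0 w2=1 w0=1
t2.Δ0 clk=0 w1=0 w2=1 w0=1
t2.Δ1 clk=1 w1=0 w2=1 w0=1
t2.Δ2 clk=1 w1=1 w2=1 w0=1
t2.Δ3 clk=1 w1=1 w2=0 w0=1
t3.Δ0 clk=1 w1=1 w2=0 w0=1
t3.Δ1 clk=0 w1=1 w2=0 w0=1
t4.Δ0 clk=0 w1=1 w2=0 w0=1
t4.Δ1 clk=1 w1=1 w2=0 w0=1
t4.Δ2 clk=1 w1=0 w2=0 w0=1
t4.Δ3 clk=1 w1=0 w2=1 w0=0
t4.Δ4 clk=1 w1=0 w2=1 w0=1
t5.Δ0 clk=1 w1=0 w2=1 w0=1
t5.Δ1 clk=0 w1=0 w2=1 w0=1
t6.Δ0 clk=0 w1=0 w2=1 w0=1
t6.Δ1 clk=1 w1=0 w2=1 w0=1
t6.Δ2 clk=1 w1=1 w2=1 w0=1
t6.Δ3 clk=1 w1=1 w2=0 w0=1
t7.Δ0 clk=1 w1=1 w2=0 w0=1
t7.Δ1 clk=0 w1=1 w2=0 w0=1
t8.Δ0 clk=0 w1=1 w2=0 w0=1
t8.Δ1 clk=1 w1=1 w2=0 w0=1
t8.Δ2 clk=1 w1=0 w2=0 w0=1
t8.Δ3 clk=1 w1=0 w2=1 w0=0
t8.Δ4 clk=1 w1=0 w2=1 w0=1
t9.Δ0 clk=1 w1=0 w2=1 w0=1
t9.Δ1 clk=0 w1=0 w2=1 w0=1
t10.Δ0 clk=0 w1=0 w2=1 w0=1
t10.Δ1 clk=1 w1=0 w2=1 w0=1
t10.Δ2 clk=1 w1=1 w2=1 w0=1
t10.Δ3 clk=1 w1=1 w2=0 w0=1
t11.Δ0 clk=1 w1=1 w2=0 w0=1
t11.Δ1 clk=0 w1=1 w2=0 w0=1
t12.Δ0 clk=0 w1=1 w2=0 w0=1
t12.Δ1 clk=1 w1=1 w2=0 w0=1
t12.Δ2 clk=1 w1=0 w2=0 w0=1
t12.Δ3 clk=1 w1=0 w2=1 w0=0
t12.Δ4 clk=1 w1=0 w2=1 w0=1
t13.Δ0 clk=1 w1=0 w2=1 w0=1
t13.Δ1 clk=0 w1=0 w2=1 w0=1
t14.Δ0 clk=0 w1=0 w2=1 w0=1
t14.Δ1 clk=1 w1=0 w2=1 w0=1
t14.Δ2 clk=1 w1=1 w2=1 w0=1
t14.Δ3 clk=1 w1=1 w2=0 w0=1
t15.Δ0 clk=1 w1=1 w2=0 w0=1
t15.Δ1 clk=0 w1=1 w2=0 w0=1
t16.Δ0 clk=0 w1=1 w2=0 w0=1
t16.Δ1 clk=1 w1=1 w2=0 w0=1
t16.Δ2 clk=1 w1=0 w2=0 w0=1
t16.Δ3 clk=1 w1=0 w2=1 w0=0
t16.Δ4 clk=1 w1=0 w2=1 w0=1
t17.Δ0 clk=1 w1=0 w2=1 w0=1
t17.Δ1 clk=0 w1=0 w2=1 w0=1
t18.Δ0 clk=0 w1=0 w2=1 w0=1
t18.Δ1 clk=1 w1=0 w2=1 w0=1
t18.Δ2 clk=1 w1=1 w2=1 w0=1
t18.Δ3 clk=1 w1=1 w2=0 w0=1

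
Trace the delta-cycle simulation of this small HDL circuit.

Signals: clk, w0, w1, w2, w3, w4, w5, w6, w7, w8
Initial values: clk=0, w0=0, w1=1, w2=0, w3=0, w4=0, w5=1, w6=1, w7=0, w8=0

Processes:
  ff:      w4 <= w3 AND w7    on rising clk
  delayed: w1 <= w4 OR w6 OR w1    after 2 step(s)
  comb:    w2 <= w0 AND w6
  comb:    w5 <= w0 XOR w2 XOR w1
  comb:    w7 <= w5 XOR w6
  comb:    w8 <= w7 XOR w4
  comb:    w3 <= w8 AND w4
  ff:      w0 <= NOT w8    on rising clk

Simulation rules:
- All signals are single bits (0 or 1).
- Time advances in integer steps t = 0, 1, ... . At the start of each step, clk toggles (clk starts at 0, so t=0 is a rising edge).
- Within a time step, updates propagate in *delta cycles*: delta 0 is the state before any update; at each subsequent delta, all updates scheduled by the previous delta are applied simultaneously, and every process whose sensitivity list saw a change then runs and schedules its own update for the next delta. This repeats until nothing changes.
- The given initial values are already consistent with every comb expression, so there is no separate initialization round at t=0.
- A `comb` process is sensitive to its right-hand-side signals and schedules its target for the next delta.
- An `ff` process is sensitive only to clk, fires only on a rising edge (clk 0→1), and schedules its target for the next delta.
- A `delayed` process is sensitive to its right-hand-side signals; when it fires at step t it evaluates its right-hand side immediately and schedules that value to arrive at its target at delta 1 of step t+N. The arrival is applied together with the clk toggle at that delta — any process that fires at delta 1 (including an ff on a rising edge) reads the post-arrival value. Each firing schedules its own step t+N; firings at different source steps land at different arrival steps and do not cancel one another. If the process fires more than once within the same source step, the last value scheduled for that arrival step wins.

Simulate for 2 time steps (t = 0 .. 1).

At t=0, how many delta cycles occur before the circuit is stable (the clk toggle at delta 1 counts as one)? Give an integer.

t=0 Δ0: w2=0 clk=0 w7=0 w4=0 w0=0 w6=1 w1=1 w5=1 w3=0 w8=0
  Δ1: clk:0→1
  Δ2: w0:0→1
  Δ3: w2:0→1, w5:1→0
  Δ4: w7:0→1, w5:0→1
  Δ5: w7:1→0, w8:0→1
  Δ6: w8:1→0
  (6Δ to stable)
t=1 Δ0: w2=1 clk=1 w7=0 w4=0 w0=1 w6=1 w1=1 w5=1 w3=0 w8=0
  Δ1: clk:1→0
  (1Δ to stable)

6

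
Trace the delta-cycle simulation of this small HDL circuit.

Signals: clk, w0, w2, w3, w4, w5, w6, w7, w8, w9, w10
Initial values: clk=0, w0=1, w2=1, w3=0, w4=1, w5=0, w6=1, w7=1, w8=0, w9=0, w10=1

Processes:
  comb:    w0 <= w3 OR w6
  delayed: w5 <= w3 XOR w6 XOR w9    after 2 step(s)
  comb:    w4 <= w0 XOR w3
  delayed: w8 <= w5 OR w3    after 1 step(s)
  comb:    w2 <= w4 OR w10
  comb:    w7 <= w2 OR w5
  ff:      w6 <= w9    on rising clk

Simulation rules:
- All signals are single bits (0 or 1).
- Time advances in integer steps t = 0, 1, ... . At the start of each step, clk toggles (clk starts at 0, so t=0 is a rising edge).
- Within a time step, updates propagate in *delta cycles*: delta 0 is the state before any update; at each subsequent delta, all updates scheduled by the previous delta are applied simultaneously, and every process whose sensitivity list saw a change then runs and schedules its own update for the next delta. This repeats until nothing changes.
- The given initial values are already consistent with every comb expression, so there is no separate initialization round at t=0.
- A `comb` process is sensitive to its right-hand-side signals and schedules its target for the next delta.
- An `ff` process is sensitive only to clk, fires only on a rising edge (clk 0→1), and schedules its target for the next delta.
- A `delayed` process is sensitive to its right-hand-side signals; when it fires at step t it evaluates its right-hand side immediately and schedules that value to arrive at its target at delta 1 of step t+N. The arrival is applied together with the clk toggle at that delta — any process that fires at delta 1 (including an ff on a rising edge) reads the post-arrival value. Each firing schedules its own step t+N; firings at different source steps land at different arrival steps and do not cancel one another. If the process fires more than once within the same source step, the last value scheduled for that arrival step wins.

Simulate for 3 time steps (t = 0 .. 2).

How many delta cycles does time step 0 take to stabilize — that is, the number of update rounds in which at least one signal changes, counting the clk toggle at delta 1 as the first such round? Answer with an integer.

4

t0.Δ0 w3=0 w2=1 w10=1 clk=0 w4=1 w8=0 w7=1 w0=1 w5=0 w6=1 w9=0
t0.Δ1 w3=0 w2=1 w10=1 clk=1 w4=1 w8=0 w7=1 w0=1 w5=0 w6=1 w9=0
t0.Δ2 w3=0 w2=1 w10=1 clk=1 w4=1 w8=0 w7=1 w0=1 w5=0 w6=0 w9=0
t0.Δ3 w3=0 w2=1 w10=1 clk=1 w4=1 w8=0 w7=1 w0=0 w5=0 w6=0 w9=0
t0.Δ4 w3=0 w2=1 w10=1 clk=1 w4=0 w8=0 w7=1 w0=0 w5=0 w6=0 w9=0
t1.Δ0 w3=0 w2=1 w10=1 clk=1 w4=0 w8=0 w7=1 w0=0 w5=0 w6=0 w9=0
t1.Δ1 w3=0 w2=1 w10=1 clk=0 w4=0 w8=0 w7=1 w0=0 w5=0 w6=0 w9=0
t2.Δ0 w3=0 w2=1 w10=1 clk=0 w4=0 w8=0 w7=1 w0=0 w5=0 w6=0 w9=0
t2.Δ1 w3=0 w2=1 w10=1 clk=1 w4=0 w8=0 w7=1 w0=0 w5=0 w6=0 w9=0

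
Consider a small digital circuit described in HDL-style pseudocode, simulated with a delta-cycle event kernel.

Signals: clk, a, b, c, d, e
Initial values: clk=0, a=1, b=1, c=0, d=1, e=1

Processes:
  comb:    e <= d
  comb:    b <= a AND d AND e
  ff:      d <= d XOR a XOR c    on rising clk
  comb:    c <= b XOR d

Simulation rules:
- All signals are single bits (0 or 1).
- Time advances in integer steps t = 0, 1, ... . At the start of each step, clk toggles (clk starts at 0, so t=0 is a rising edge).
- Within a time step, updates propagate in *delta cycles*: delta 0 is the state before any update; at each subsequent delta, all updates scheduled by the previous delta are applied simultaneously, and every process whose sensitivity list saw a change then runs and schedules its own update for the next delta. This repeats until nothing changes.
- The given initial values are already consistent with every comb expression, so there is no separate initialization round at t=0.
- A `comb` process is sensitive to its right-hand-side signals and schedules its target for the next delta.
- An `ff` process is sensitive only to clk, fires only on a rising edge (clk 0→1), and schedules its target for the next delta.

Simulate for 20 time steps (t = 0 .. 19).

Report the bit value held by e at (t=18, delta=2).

0

[bits: e,b,c,d,clk,a]
t=0: Δ0=110101 Δ1=110111 Δ2=110011 Δ3=001011 Δ4=000011 | 4Δ
t=1: Δ0=000011 Δ1=000001 | 1Δ
t=2: Δ0=000001 Δ1=000011 Δ2=000111 Δ3=101111 Δ4=111111 Δ5=110111 | 5Δ
t=3: Δ0=110111 Δ1=110101 | 1Δ
t=4: Δ0=110101 Δ1=110111 Δ2=110011 Δ3=001011 Δ4=000011 | 4Δ
t=5: Δ0=000011 Δ1=000001 | 1Δ
t=6: Δ0=000001 Δ1=000011 Δ2=000111 Δ3=101111 Δ4=111111 Δ5=110111 | 5Δ
t=7: Δ0=110111 Δ1=110101 | 1Δ
t=8: Δ0=110101 Δ1=110111 Δ2=110011 Δ3=001011 Δ4=000011 | 4Δ
t=9: Δ0=000011 Δ1=000001 | 1Δ
t=10: Δ0=000001 Δ1=000011 Δ2=000111 Δ3=101111 Δ4=111111 Δ5=110111 | 5Δ
t=11: Δ0=110111 Δ1=110101 | 1Δ
t=12: Δ0=110101 Δ1=110111 Δ2=110011 Δ3=001011 Δ4=000011 | 4Δ
t=13: Δ0=000011 Δ1=000001 | 1Δ
t=14: Δ0=000001 Δ1=000011 Δ2=000111 Δ3=101111 Δ4=111111 Δ5=110111 | 5Δ
t=15: Δ0=110111 Δ1=110101 | 1Δ
t=16: Δ0=110101 Δ1=110111 Δ2=110011 Δ3=001011 Δ4=000011 | 4Δ
t=17: Δ0=000011 Δ1=000001 | 1Δ
t=18: Δ0=000001 Δ1=000011 Δ2=000111 Δ3=101111 Δ4=111111 Δ5=110111 | 5Δ
t=19: Δ0=110111 Δ1=110101 | 1Δ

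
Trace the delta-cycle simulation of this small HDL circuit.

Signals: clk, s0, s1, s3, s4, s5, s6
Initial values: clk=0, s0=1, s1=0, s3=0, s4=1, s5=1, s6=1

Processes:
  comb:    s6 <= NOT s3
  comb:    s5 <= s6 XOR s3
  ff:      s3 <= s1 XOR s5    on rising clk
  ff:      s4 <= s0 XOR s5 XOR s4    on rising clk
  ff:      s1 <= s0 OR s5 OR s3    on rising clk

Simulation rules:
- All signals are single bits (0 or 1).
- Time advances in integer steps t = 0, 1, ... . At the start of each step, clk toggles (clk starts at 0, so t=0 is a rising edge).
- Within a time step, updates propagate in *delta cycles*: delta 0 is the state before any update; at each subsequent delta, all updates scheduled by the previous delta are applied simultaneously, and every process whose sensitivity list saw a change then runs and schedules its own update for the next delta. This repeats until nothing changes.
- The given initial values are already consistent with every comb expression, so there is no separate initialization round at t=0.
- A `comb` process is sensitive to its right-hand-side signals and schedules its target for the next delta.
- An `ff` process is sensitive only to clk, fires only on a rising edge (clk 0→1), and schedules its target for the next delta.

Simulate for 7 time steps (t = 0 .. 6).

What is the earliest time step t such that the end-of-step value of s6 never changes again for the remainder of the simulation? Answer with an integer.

t0.Δ0 s5=1 s1=0 s4=1 clk=0 s3=0 s6=1 s0=1
t0.Δ1 s5=1 s1=0 s4=1 clk=1 s3=0 s6=1 s0=1
t0.Δ2 s5=1 s1=1 s4=1 clk=1 s3=1 s6=1 s0=1
t0.Δ3 s5=0 s1=1 s4=1 clk=1 s3=1 s6=0 s0=1
t0.Δ4 s5=1 s1=1 s4=1 clk=1 s3=1 s6=0 s0=1
t1.Δ0 s5=1 s1=1 s4=1 clk=1 s3=1 s6=0 s0=1
t1.Δ1 s5=1 s1=1 s4=1 clk=0 s3=1 s6=0 s0=1
t2.Δ0 s5=1 s1=1 s4=1 clk=0 s3=1 s6=0 s0=1
t2.Δ1 s5=1 s1=1 s4=1 clk=1 s3=1 s6=0 s0=1
t2.Δ2 s5=1 s1=1 s4=1 clk=1 s3=0 s6=0 s0=1
t2.Δ3 s5=0 s1=1 s4=1 clk=1 s3=0 s6=1 s0=1
t2.Δ4 s5=1 s1=1 s4=1 clk=1 s3=0 s6=1 s0=1
t3.Δ0 s5=1 s1=1 s4=1 clk=1 s3=0 s6=1 s0=1
t3.Δ1 s5=1 s1=1 s4=1 clk=0 s3=0 s6=1 s0=1
t4.Δ0 s5=1 s1=1 s4=1 clk=0 s3=0 s6=1 s0=1
t4.Δ1 s5=1 s1=1 s4=1 clk=1 s3=0 s6=1 s0=1
t5.Δ0 s5=1 s1=1 s4=1 clk=1 s3=0 s6=1 s0=1
t5.Δ1 s5=1 s1=1 s4=1 clk=0 s3=0 s6=1 s0=1
t6.Δ0 s5=1 s1=1 s4=1 clk=0 s3=0 s6=1 s0=1
t6.Δ1 s5=1 s1=1 s4=1 clk=1 s3=0 s6=1 s0=1

2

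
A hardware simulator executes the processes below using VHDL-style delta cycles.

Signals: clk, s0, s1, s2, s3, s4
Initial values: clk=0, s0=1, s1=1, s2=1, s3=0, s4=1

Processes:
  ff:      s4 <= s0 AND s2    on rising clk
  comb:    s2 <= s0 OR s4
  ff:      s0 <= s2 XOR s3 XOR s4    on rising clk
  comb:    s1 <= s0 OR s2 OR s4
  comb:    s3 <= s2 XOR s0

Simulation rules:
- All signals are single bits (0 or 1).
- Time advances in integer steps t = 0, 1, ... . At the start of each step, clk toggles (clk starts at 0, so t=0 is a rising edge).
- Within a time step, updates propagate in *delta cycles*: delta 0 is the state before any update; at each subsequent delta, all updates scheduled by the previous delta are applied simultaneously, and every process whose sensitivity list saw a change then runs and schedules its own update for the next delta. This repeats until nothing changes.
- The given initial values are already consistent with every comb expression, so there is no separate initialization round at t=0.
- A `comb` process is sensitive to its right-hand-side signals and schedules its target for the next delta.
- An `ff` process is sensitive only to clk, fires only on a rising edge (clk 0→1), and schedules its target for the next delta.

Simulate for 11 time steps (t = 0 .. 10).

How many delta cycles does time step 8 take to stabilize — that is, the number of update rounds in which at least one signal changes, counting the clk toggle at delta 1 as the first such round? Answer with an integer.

t0.Δ0 s0=1 clk=0 s1=1 s2=1 s3=0 s4=1
t0.Δ1 s0=1 clk=1 s1=1 s2=1 s3=0 s4=1
t0.Δ2 s0=0 clk=1 s1=1 s2=1 s3=0 s4=1
t0.Δ3 s0=0 clk=1 s1=1 s2=1 s3=1 s4=1
t1.Δ0 s0=0 clk=1 s1=1 s2=1 s3=1 s4=1
t1.Δ1 s0=0 clk=0 s1=1 s2=1 s3=1 s4=1
t2.Δ0 s0=0 clk=0 s1=1 s2=1 s3=1 s4=1
t2.Δ1 s0=0 clk=1 s1=1 s2=1 s3=1 s4=1
t2.Δ2 s0=1 clk=1 s1=1 s2=1 s3=1 s4=0
t2.Δ3 s0=1 clk=1 s1=1 s2=1 s3=0 s4=0
t3.Δ0 s0=1 clk=1 s1=1 s2=1 s3=0 s4=0
t3.Δ1 s0=1 clk=0 s1=1 s2=1 s3=0 s4=0
t4.Δ0 s0=1 clk=0 s1=1 s2=1 s3=0 s4=0
t4.Δ1 s0=1 clk=1 s1=1 s2=1 s3=0 s4=0
t4.Δ2 s0=1 clk=1 s1=1 s2=1 s3=0 s4=1
t5.Δ0 s0=1 clk=1 s1=1 s2=1 s3=0 s4=1
t5.Δ1 s0=1 clk=0 s1=1 s2=1 s3=0 s4=1
t6.Δ0 s0=1 clk=0 s1=1 s2=1 s3=0 s4=1
t6.Δ1 s0=1 clk=1 s1=1 s2=1 s3=0 s4=1
t6.Δ2 s0=0 clk=1 s1=1 s2=1 s3=0 s4=1
t6.Δ3 s0=0 clk=1 s1=1 s2=1 s3=1 s4=1
t7.Δ0 s0=0 clk=1 s1=1 s2=1 s3=1 s4=1
t7.Δ1 s0=0 clk=0 s1=1 s2=1 s3=1 s4=1
t8.Δ0 s0=0 clk=0 s1=1 s2=1 s3=1 s4=1
t8.Δ1 s0=0 clk=1 s1=1 s2=1 s3=1 s4=1
t8.Δ2 s0=1 clk=1 s1=1 s2=1 s3=1 s4=0
t8.Δ3 s0=1 clk=1 s1=1 s2=1 s3=0 s4=0
t9.Δ0 s0=1 clk=1 s1=1 s2=1 s3=0 s4=0
t9.Δ1 s0=1 clk=0 s1=1 s2=1 s3=0 s4=0
t10.Δ0 s0=1 clk=0 s1=1 s2=1 s3=0 s4=0
t10.Δ1 s0=1 clk=1 s1=1 s2=1 s3=0 s4=0
t10.Δ2 s0=1 clk=1 s1=1 s2=1 s3=0 s4=1

3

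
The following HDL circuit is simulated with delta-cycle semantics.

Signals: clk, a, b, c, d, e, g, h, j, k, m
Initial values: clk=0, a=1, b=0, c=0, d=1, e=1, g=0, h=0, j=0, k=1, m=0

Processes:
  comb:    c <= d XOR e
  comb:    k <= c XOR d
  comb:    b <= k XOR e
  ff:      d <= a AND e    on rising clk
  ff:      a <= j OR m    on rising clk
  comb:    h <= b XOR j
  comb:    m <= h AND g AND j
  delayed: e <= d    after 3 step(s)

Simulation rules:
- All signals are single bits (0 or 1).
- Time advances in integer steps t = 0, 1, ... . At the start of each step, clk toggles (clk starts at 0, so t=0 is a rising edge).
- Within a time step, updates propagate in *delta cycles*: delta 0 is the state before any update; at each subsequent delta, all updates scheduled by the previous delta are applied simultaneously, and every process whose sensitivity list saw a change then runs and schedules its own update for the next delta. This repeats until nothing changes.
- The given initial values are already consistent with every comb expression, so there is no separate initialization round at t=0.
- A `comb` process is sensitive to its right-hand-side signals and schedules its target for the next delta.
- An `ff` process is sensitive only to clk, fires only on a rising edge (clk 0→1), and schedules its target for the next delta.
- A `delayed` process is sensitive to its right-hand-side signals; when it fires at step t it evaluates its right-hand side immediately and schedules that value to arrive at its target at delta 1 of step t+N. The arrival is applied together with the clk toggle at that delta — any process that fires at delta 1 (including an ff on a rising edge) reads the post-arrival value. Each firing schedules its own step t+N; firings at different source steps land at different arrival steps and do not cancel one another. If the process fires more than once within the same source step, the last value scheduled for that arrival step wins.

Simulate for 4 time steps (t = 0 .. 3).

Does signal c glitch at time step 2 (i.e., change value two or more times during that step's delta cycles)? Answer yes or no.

t0.Δ0 b=0 clk=0 m=0 d=1 j=0 k=1 e=1 c=0 a=1 h=0 g=0
t0.Δ1 b=0 clk=1 m=0 d=1 j=0 k=1 e=1 c=0 a=1 h=0 g=0
t0.Δ2 b=0 clk=1 m=0 d=1 j=0 k=1 e=1 c=0 a=0 h=0 g=0
t1.Δ0 b=0 clk=1 m=0 d=1 j=0 k=1 e=1 c=0 a=0 h=0 g=0
t1.Δ1 b=0 clk=0 m=0 d=1 j=0 k=1 e=1 c=0 a=0 h=0 g=0
t2.Δ0 b=0 clk=0 m=0 d=1 j=0 k=1 e=1 c=0 a=0 h=0 g=0
t2.Δ1 b=0 clk=1 m=0 d=1 j=0 k=1 e=1 c=0 a=0 h=0 g=0
t2.Δ2 b=0 clk=1 m=0 d=0 j=0 k=1 e=1 c=0 a=0 h=0 g=0
t2.Δ3 b=0 clk=1 m=0 d=0 j=0 k=0 e=1 c=1 a=0 h=0 g=0
t2.Δ4 b=1 clk=1 m=0 d=0 j=0 k=1 e=1 c=1 a=0 h=0 g=0
t2.Δ5 b=0 clk=1 m=0 d=0 j=0 k=1 e=1 c=1 a=0 h=1 g=0
t2.Δ6 b=0 clk=1 m=0 d=0 j=0 k=1 e=1 c=1 a=0 h=0 g=0
t3.Δ0 b=0 clk=1 m=0 d=0 j=0 k=1 e=1 c=1 a=0 h=0 g=0
t3.Δ1 b=0 clk=0 m=0 d=0 j=0 k=1 e=1 c=1 a=0 h=0 g=0

no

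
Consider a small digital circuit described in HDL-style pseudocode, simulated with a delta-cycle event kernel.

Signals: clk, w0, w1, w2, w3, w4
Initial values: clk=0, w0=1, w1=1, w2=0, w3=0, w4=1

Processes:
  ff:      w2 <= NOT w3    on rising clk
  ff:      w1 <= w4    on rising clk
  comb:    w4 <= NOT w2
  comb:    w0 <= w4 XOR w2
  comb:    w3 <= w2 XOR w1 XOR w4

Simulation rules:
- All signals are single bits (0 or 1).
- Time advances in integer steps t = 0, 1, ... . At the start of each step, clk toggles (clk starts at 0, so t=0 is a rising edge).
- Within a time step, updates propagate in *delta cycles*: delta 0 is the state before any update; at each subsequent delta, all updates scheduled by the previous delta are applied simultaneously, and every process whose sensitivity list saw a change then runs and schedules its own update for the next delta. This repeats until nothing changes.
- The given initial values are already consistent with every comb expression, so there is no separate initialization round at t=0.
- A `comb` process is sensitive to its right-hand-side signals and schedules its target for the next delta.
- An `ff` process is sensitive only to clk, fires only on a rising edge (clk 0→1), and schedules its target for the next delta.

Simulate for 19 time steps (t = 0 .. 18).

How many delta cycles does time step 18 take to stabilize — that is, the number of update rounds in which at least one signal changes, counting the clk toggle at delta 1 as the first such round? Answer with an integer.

3

t0.Δ0 clk=0 w1=1 w3=0 w0=1 w4=1 w2=0
t0.Δ1 clk=1 w1=1 w3=0 w0=1 w4=1 w2=0
t0.Δ2 clk=1 w1=1 w3=0 w0=1 w4=1 w2=1
t0.Δ3 clk=1 w1=1 w3=1 w0=0 w4=0 w2=1
t0.Δ4 clk=1 w1=1 w3=0 w0=1 w4=0 w2=1
t1.Δ0 clk=1 w1=1 w3=0 w0=1 w4=0 w2=1
t1.Δ1 clk=0 w1=1 w3=0 w0=1 w4=0 w2=1
t2.Δ0 clk=0 w1=1 w3=0 w0=1 w4=0 w2=1
t2.Δ1 clk=1 w1=1 w3=0 w0=1 w4=0 w2=1
t2.Δ2 clk=1 w1=0 w3=0 w0=1 w4=0 w2=1
t2.Δ3 clk=1 w1=0 w3=1 w0=1 w4=0 w2=1
t3.Δ0 clk=1 w1=0 w3=1 w0=1 w4=0 w2=1
t3.Δ1 clk=0 w1=0 w3=1 w0=1 w4=0 w2=1
t4.Δ0 clk=0 w1=0 w3=1 w0=1 w4=0 w2=1
t4.Δ1 clk=1 w1=0 w3=1 w0=1 w4=0 w2=1
t4.Δ2 clk=1 w1=0 w3=1 w0=1 w4=0 w2=0
t4.Δ3 clk=1 w1=0 w3=0 w0=0 w4=1 w2=0
t4.Δ4 clk=1 w1=0 w3=1 w0=1 w4=1 w2=0
t5.Δ0 clk=1 w1=0 w3=1 w0=1 w4=1 w2=0
t5.Δ1 clk=0 w1=0 w3=1 w0=1 w4=1 w2=0
t6.Δ0 clk=0 w1=0 w3=1 w0=1 w4=1 w2=0
t6.Δ1 clk=1 w1=0 w3=1 w0=1 w4=1 w2=0
t6.Δ2 clk=1 w1=1 w3=1 w0=1 w4=1 w2=0
t6.Δ3 clk=1 w1=1 w3=0 w0=1 w4=1 w2=0
t7.Δ0 clk=1 w1=1 w3=0 w0=1 w4=1 w2=0
t7.Δ1 clk=0 w1=1 w3=0 w0=1 w4=1 w2=0
t8.Δ0 clk=0 w1=1 w3=0 w0=1 w4=1 w2=0
t8.Δ1 clk=1 w1=1 w3=0 w0=1 w4=1 w2=0
t8.Δ2 clk=1 w1=1 w3=0 w0=1 w4=1 w2=1
t8.Δ3 clk=1 w1=1 w3=1 w0=0 w4=0 w2=1
t8.Δ4 clk=1 w1=1 w3=0 w0=1 w4=0 w2=1
t9.Δ0 clk=1 w1=1 w3=0 w0=1 w4=0 w2=1
t9.Δ1 clk=0 w1=1 w3=0 w0=1 w4=0 w2=1
t10.Δ0 clk=0 w1=1 w3=0 w0=1 w4=0 w2=1
t10.Δ1 clk=1 w1=1 w3=0 w0=1 w4=0 w2=1
t10.Δ2 clk=1 w1=0 w3=0 w0=1 w4=0 w2=1
t10.Δ3 clk=1 w1=0 w3=1 w0=1 w4=0 w2=1
t11.Δ0 clk=1 w1=0 w3=1 w0=1 w4=0 w2=1
t11.Δ1 clk=0 w1=0 w3=1 w0=1 w4=0 w2=1
t12.Δ0 clk=0 w1=0 w3=1 w0=1 w4=0 w2=1
t12.Δ1 clk=1 w1=0 w3=1 w0=1 w4=0 w2=1
t12.Δ2 clk=1 w1=0 w3=1 w0=1 w4=0 w2=0
t12.Δ3 clk=1 w1=0 w3=0 w0=0 w4=1 w2=0
t12.Δ4 clk=1 w1=0 w3=1 w0=1 w4=1 w2=0
t13.Δ0 clk=1 w1=0 w3=1 w0=1 w4=1 w2=0
t13.Δ1 clk=0 w1=0 w3=1 w0=1 w4=1 w2=0
t14.Δ0 clk=0 w1=0 w3=1 w0=1 w4=1 w2=0
t14.Δ1 clk=1 w1=0 w3=1 w0=1 w4=1 w2=0
t14.Δ2 clk=1 w1=1 w3=1 w0=1 w4=1 w2=0
t14.Δ3 clk=1 w1=1 w3=0 w0=1 w4=1 w2=0
t15.Δ0 clk=1 w1=1 w3=0 w0=1 w4=1 w2=0
t15.Δ1 clk=0 w1=1 w3=0 w0=1 w4=1 w2=0
t16.Δ0 clk=0 w1=1 w3=0 w0=1 w4=1 w2=0
t16.Δ1 clk=1 w1=1 w3=0 w0=1 w4=1 w2=0
t16.Δ2 clk=1 w1=1 w3=0 w0=1 w4=1 w2=1
t16.Δ3 clk=1 w1=1 w3=1 w0=0 w4=0 w2=1
t16.Δ4 clk=1 w1=1 w3=0 w0=1 w4=0 w2=1
t17.Δ0 clk=1 w1=1 w3=0 w0=1 w4=0 w2=1
t17.Δ1 clk=0 w1=1 w3=0 w0=1 w4=0 w2=1
t18.Δ0 clk=0 w1=1 w3=0 w0=1 w4=0 w2=1
t18.Δ1 clk=1 w1=1 w3=0 w0=1 w4=0 w2=1
t18.Δ2 clk=1 w1=0 w3=0 w0=1 w4=0 w2=1
t18.Δ3 clk=1 w1=0 w3=1 w0=1 w4=0 w2=1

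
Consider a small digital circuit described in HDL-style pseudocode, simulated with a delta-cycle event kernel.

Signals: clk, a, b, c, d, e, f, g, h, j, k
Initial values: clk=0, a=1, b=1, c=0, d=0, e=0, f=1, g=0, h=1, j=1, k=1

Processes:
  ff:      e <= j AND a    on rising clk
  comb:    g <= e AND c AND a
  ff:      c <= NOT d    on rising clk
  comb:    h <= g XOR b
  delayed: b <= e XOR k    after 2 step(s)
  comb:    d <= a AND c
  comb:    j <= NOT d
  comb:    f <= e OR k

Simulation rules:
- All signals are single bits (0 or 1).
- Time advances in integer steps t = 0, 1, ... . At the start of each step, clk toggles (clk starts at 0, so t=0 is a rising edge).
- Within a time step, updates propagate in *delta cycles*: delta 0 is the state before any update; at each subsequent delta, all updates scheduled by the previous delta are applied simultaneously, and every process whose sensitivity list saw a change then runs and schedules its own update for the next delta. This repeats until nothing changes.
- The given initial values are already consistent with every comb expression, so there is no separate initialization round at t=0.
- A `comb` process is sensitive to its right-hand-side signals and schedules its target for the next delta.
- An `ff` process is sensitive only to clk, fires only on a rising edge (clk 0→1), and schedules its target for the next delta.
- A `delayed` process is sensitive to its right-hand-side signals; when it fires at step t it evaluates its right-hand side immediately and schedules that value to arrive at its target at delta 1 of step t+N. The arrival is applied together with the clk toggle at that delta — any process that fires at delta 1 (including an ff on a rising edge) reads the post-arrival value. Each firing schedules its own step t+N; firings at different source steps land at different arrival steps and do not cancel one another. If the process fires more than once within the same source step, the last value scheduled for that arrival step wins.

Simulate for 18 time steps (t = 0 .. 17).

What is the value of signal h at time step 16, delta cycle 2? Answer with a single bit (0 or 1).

1

t0.Δ0 b=1 c=0 g=0 h=1 a=1 f=1 e=0 clk=0 d=0 k=1 j=1
t0.Δ1 b=1 c=0 g=0 h=1 a=1 f=1 e=0 clk=1 d=0 k=1 j=1
t0.Δ2 b=1 c=1 g=0 h=1 a=1 f=1 e=1 clk=1 d=0 k=1 j=1
t0.Δ3 b=1 c=1 g=1 h=1 a=1 f=1 e=1 clk=1 d=1 k=1 j=1
t0.Δ4 b=1 c=1 g=1 h=0 a=1 f=1 e=1 clk=1 d=1 k=1 j=0
t1.Δ0 b=1 c=1 g=1 h=0 a=1 f=1 e=1 clk=1 d=1 k=1 j=0
t1.Δ1 b=1 c=1 g=1 h=0 a=1 f=1 e=1 clk=0 d=1 k=1 j=0
t2.Δ0 b=1 c=1 g=1 h=0 a=1 f=1 e=1 clk=0 d=1 k=1 j=0
t2.Δ1 b=0 c=1 g=1 h=0 a=1 f=1 e=1 clk=1 d=1 k=1 j=0
t2.Δ2 b=0 c=0 g=1 h=1 a=1 f=1 e=0 clk=1 d=1 k=1 j=0
t2.Δ3 b=0 c=0 g=0 h=1 a=1 f=1 e=0 clk=1 d=0 k=1 j=0
t2.Δ4 b=0 c=0 g=0 h=0 a=1 f=1 e=0 clk=1 d=0 k=1 j=1
t3.Δ0 b=0 c=0 g=0 h=0 a=1 f=1 e=0 clk=1 d=0 k=1 j=1
t3.Δ1 b=0 c=0 g=0 h=0 a=1 f=1 e=0 clk=0 d=0 k=1 j=1
t4.Δ0 b=0 c=0 g=0 h=0 a=1 f=1 e=0 clk=0 d=0 k=1 j=1
t4.Δ1 b=1 c=0 g=0 h=0 a=1 f=1 e=0 clk=1 d=0 k=1 j=1
t4.Δ2 b=1 c=1 g=0 h=1 a=1 f=1 e=1 clk=1 d=0 k=1 j=1
t4.Δ3 b=1 c=1 g=1 h=1 a=1 f=1 e=1 clk=1 d=1 k=1 j=1
t4.Δ4 b=1 c=1 g=1 h=0 a=1 f=1 e=1 clk=1 d=1 k=1 j=0
t5.Δ0 b=1 c=1 g=1 h=0 a=1 f=1 e=1 clk=1 d=1 k=1 j=0
t5.Δ1 b=1 c=1 g=1 h=0 a=1 f=1 e=1 clk=0 d=1 k=1 j=0
t6.Δ0 b=1 c=1 g=1 h=0 a=1 f=1 e=1 clk=0 d=1 k=1 j=0
t6.Δ1 b=0 c=1 g=1 h=0 a=1 f=1 e=1 clk=1 d=1 k=1 j=0
t6.Δ2 b=0 c=0 g=1 h=1 a=1 f=1 e=0 clk=1 d=1 k=1 j=0
t6.Δ3 b=0 c=0 g=0 h=1 a=1 f=1 e=0 clk=1 d=0 k=1 j=0
t6.Δ4 b=0 c=0 g=0 h=0 a=1 f=1 e=0 clk=1 d=0 k=1 j=1
t7.Δ0 b=0 c=0 g=0 h=0 a=1 f=1 e=0 clk=1 d=0 k=1 j=1
t7.Δ1 b=0 c=0 g=0 h=0 a=1 f=1 e=0 clk=0 d=0 k=1 j=1
t8.Δ0 b=0 c=0 g=0 h=0 a=1 f=1 e=0 clk=0 d=0 k=1 j=1
t8.Δ1 b=1 c=0 g=0 h=0 a=1 f=1 e=0 clk=1 d=0 k=1 j=1
t8.Δ2 b=1 c=1 g=0 h=1 a=1 f=1 e=1 clk=1 d=0 k=1 j=1
t8.Δ3 b=1 c=1 g=1 h=1 a=1 f=1 e=1 clk=1 d=1 k=1 j=1
t8.Δ4 b=1 c=1 g=1 h=0 a=1 f=1 e=1 clk=1 d=1 k=1 j=0
t9.Δ0 b=1 c=1 g=1 h=0 a=1 f=1 e=1 clk=1 d=1 k=1 j=0
t9.Δ1 b=1 c=1 g=1 h=0 a=1 f=1 e=1 clk=0 d=1 k=1 j=0
t10.Δ0 b=1 c=1 g=1 h=0 a=1 f=1 e=1 clk=0 d=1 k=1 j=0
t10.Δ1 b=0 c=1 g=1 h=0 a=1 f=1 e=1 clk=1 d=1 k=1 j=0
t10.Δ2 b=0 c=0 g=1 h=1 a=1 f=1 e=0 clk=1 d=1 k=1 j=0
t10.Δ3 b=0 c=0 g=0 h=1 a=1 f=1 e=0 clk=1 d=0 k=1 j=0
t10.Δ4 b=0 c=0 g=0 h=0 a=1 f=1 e=0 clk=1 d=0 k=1 j=1
t11.Δ0 b=0 c=0 g=0 h=0 a=1 f=1 e=0 clk=1 d=0 k=1 j=1
t11.Δ1 b=0 c=0 g=0 h=0 a=1 f=1 e=0 clk=0 d=0 k=1 j=1
t12.Δ0 b=0 c=0 g=0 h=0 a=1 f=1 e=0 clk=0 d=0 k=1 j=1
t12.Δ1 b=1 c=0 g=0 h=0 a=1 f=1 e=0 clk=1 d=0 k=1 j=1
t12.Δ2 b=1 c=1 g=0 h=1 a=1 f=1 e=1 clk=1 d=0 k=1 j=1
t12.Δ3 b=1 c=1 g=1 h=1 a=1 f=1 e=1 clk=1 d=1 k=1 j=1
t12.Δ4 b=1 c=1 g=1 h=0 a=1 f=1 e=1 clk=1 d=1 k=1 j=0
t13.Δ0 b=1 c=1 g=1 h=0 a=1 f=1 e=1 clk=1 d=1 k=1 j=0
t13.Δ1 b=1 c=1 g=1 h=0 a=1 f=1 e=1 clk=0 d=1 k=1 j=0
t14.Δ0 b=1 c=1 g=1 h=0 a=1 f=1 e=1 clk=0 d=1 k=1 j=0
t14.Δ1 b=0 c=1 g=1 h=0 a=1 f=1 e=1 clk=1 d=1 k=1 j=0
t14.Δ2 b=0 c=0 g=1 h=1 a=1 f=1 e=0 clk=1 d=1 k=1 j=0
t14.Δ3 b=0 c=0 g=0 h=1 a=1 f=1 e=0 clk=1 d=0 k=1 j=0
t14.Δ4 b=0 c=0 g=0 h=0 a=1 f=1 e=0 clk=1 d=0 k=1 j=1
t15.Δ0 b=0 c=0 g=0 h=0 a=1 f=1 e=0 clk=1 d=0 k=1 j=1
t15.Δ1 b=0 c=0 g=0 h=0 a=1 f=1 e=0 clk=0 d=0 k=1 j=1
t16.Δ0 b=0 c=0 g=0 h=0 a=1 f=1 e=0 clk=0 d=0 k=1 j=1
t16.Δ1 b=1 c=0 g=0 h=0 a=1 f=1 e=0 clk=1 d=0 k=1 j=1
t16.Δ2 b=1 c=1 g=0 h=1 a=1 f=1 e=1 clk=1 d=0 k=1 j=1
t16.Δ3 b=1 c=1 g=1 h=1 a=1 f=1 e=1 clk=1 d=1 k=1 j=1
t16.Δ4 b=1 c=1 g=1 h=0 a=1 f=1 e=1 clk=1 d=1 k=1 j=0
t17.Δ0 b=1 c=1 g=1 h=0 a=1 f=1 e=1 clk=1 d=1 k=1 j=0
t17.Δ1 b=1 c=1 g=1 h=0 a=1 f=1 e=1 clk=0 d=1 k=1 j=0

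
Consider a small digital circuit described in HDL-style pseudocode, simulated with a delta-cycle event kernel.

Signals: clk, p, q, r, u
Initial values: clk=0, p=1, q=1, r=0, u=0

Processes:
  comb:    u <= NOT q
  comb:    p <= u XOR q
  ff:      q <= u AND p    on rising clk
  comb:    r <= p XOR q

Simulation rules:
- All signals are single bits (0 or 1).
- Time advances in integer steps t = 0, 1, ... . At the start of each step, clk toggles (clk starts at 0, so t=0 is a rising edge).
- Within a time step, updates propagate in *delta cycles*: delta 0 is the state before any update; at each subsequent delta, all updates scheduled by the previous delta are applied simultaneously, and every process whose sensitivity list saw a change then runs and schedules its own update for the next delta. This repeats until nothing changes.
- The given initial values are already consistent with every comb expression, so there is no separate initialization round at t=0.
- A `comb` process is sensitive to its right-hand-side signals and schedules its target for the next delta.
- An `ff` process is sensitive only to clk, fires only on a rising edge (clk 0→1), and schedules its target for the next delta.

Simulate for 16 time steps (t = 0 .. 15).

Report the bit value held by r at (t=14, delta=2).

[bits: q,u,clk,r,p]
t=0: Δ0=10001 Δ1=10101 Δ2=00101 Δ3=01110 Δ4=01101 Δ5=01111 | 5Δ
t=1: Δ0=01111 Δ1=01011 | 1Δ
t=2: Δ0=01011 Δ1=01111 Δ2=11111 Δ3=10100 Δ4=10111 Δ5=10101 | 5Δ
t=3: Δ0=10101 Δ1=10001 | 1Δ
t=4: Δ0=10001 Δ1=10101 Δ2=00101 Δ3=01110 Δ4=01101 Δ5=01111 | 5Δ
t=5: Δ0=01111 Δ1=01011 | 1Δ
t=6: Δ0=01011 Δ1=01111 Δ2=11111 Δ3=10100 Δ4=10111 Δ5=10101 | 5Δ
t=7: Δ0=10101 Δ1=10001 | 1Δ
t=8: Δ0=10001 Δ1=10101 Δ2=00101 Δ3=01110 Δ4=01101 Δ5=01111 | 5Δ
t=9: Δ0=01111 Δ1=01011 | 1Δ
t=10: Δ0=01011 Δ1=01111 Δ2=11111 Δ3=10100 Δ4=10111 Δ5=10101 | 5Δ
t=11: Δ0=10101 Δ1=10001 | 1Δ
t=12: Δ0=10001 Δ1=10101 Δ2=00101 Δ3=01110 Δ4=01101 Δ5=01111 | 5Δ
t=13: Δ0=01111 Δ1=01011 | 1Δ
t=14: Δ0=01011 Δ1=01111 Δ2=11111 Δ3=10100 Δ4=10111 Δ5=10101 | 5Δ
t=15: Δ0=10101 Δ1=10001 | 1Δ

1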